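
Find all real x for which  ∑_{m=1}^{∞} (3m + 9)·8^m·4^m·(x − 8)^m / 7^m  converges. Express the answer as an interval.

(249/32, 263/32)

By the ratio test, |a_{m+1}/a_m| = [(3(m+1) + 9)/(3m + 9)] · 8·4/7 → 32/7.
The series converges when 32/7 · |x − 8| < 1, giving R = 7/32.
Endpoint x = 263/32: the m-th term does not approach 0; divergence by the term test.
At x = 249/32: the terms have absolute value of order m, which does not tend to 0, so the series diverges by the divergence test.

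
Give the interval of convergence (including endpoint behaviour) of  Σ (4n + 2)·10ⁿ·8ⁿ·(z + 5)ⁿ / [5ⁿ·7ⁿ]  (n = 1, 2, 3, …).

(-87/16, -73/16)

The ratio of consecutive coefficients is [(4(n+1) + 2)/(4n + 2)] · 10·8/(5·7) → 16/7.
Hence the series converges for |z + 5| < 1/(16/7) = 7/16, so the radius of convergence is 7/16.
Endpoint z = -73/16: the terms have absolute value of order n, which does not tend to 0, so the series diverges by the divergence test.
When z = -87/16, the terms have absolute value of order n, which does not tend to 0, so the series diverges by the divergence test.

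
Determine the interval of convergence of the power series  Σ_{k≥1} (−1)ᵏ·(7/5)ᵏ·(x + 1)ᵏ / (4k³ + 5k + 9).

By the ratio test, |a_{k+1}/a_k| = [(4k³ + 5k + 9)/(4(k+1)³ + 5(k+1) + 9)] · 7/5 → 7/5.
The series converges when 7/5 · |x + 1| < 1, giving R = 5/7.
When x = -2/7, the series is dominated by a constant times Σ 1/k³, which converges (p = 3 > 1).
When x = -12/7, the terms are on the order of 1/k³, so the series converges absolutely by comparison with the p-series (p = 3 > 1).

[-12/7, -2/7]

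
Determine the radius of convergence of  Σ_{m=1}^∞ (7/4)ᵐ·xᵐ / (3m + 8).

The ratio of consecutive coefficients is [(3m + 8)/(3(m+1) + 8)] · 7/4 → 7/4.
Convergence for |x| · 7/4 < 1, i.e. |x| < 4/7. So R = 4/7.

R = 4/7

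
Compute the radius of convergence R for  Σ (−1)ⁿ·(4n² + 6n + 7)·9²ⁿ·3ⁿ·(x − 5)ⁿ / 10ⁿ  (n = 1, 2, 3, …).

R = 10/243

By the ratio test, |a_{n+1}/a_n| = [(4(n+1)² + 6(n+1) + 7)/(4n² + 6n + 7)] · 81·3/10 → 243/10.
Thus R = 1/(243/10) = 10/243.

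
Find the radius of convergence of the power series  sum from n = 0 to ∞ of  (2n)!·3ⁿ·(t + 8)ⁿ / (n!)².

Apply the ratio test: |a_{n+1}| / |a_n| = (2n+1)·(2n+2)/(n+1)² · 3, which tends to 12 as n → ∞.
Hence the series converges for |t + 8| < 1/(12) = 1/12, so the radius of convergence is 1/12.

R = 1/12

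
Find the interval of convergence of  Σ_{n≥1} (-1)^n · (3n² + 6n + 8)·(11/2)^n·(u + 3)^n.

Ratio test: |a_{n+1}/a_n| = [(3(n+1)² + 6(n+1) + 8)/(3n² + 6n + 8)] · 11/2 → 11/2 as n → ∞.
Thus R = 1/(11/2) = 2/11.
Check u = -31/11: the terms do not tend to 0, so the series diverges.
Check u = -35/11: the terms do not tend to 0, so the series diverges.

(-35/11, -31/11)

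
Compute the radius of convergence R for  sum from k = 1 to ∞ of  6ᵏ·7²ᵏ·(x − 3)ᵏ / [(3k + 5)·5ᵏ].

Apply the ratio test: |a_{k+1}| / |a_k| = [(3k + 5)/(3(k+1) + 5)] · 6·49/5, which tends to 294/5 as k → ∞.
Thus R = 1/(294/5) = 5/294.

R = 5/294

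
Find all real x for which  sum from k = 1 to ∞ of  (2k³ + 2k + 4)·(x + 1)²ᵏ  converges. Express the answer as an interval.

(-2, 0)

By the ratio test, |a_{k+1}/a_k| = (2(k+1)³ + 2(k+1) + 4)/(2k³ + 2k + 4) → 1.
Since the exponent of (x + 1) increases by 2 each term, convergence requires |x + 1|² < 1, hence R = 1.
At x = 0: the k-th term does not approach 0; divergence by the term test.
When x = -2, the terms do not tend to 0, so the series diverges.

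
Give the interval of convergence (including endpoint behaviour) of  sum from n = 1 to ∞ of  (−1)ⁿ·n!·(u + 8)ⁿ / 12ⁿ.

{-8}

The ratio of consecutive coefficients is (n+1) · 1/12 → ∞.
The ratio grows without bound, so the series diverges whenever (u + 8) ≠ 0; it converges only at u = -8. R = 0.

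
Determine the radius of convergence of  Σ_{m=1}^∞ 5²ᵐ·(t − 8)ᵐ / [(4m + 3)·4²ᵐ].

R = 16/25

Ratio test: |a_{m+1}/a_m| = [(4m + 3)/(4(m+1) + 3)] · 25/16 → 25/16 as m → ∞.
Thus R = 1/(25/16) = 16/25.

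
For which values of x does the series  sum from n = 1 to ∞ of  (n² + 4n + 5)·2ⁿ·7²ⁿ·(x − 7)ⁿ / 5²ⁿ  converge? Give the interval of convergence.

(661/98, 711/98)

Apply the ratio test: |a_{n+1}| / |a_n| = [((n+1)² + 4(n+1) + 5)/(n² + 4n + 5)] · 2·49/25, which tends to 98/25 as n → ∞.
Thus R = 1/(98/25) = 25/98.
At x = 711/98: the terms have absolute value of order n², which does not tend to 0, so the series diverges by the divergence test.
When x = 661/98, the terms do not tend to 0, so the series diverges.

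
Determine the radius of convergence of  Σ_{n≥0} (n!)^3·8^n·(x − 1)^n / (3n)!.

Apply the ratio test: |a_{n+1}| / |a_n| = (n+1)³/[(3n+1)·(3n+2)·(3n+3)] · 8, which tends to 8/27 as n → ∞.
Hence the series converges for |x − 1| < 1/(8/27) = 27/8, so the radius of convergence is 27/8.

R = 27/8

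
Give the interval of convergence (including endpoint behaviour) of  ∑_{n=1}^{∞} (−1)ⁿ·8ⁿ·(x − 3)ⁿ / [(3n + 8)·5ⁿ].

By the ratio test, |a_{n+1}/a_n| = [(3n + 8)/(3(n+1) + 8)] · 8/5 → 8/5.
Convergence for |x − 3| · 8/5 < 1, i.e. |x − 3| < 5/8. So R = 5/8.
Check x = 29/8: the terms alternate in sign and decrease monotonically to 0 in absolute value (size ~ c/n), so the alternating series test gives convergence.
Check x = 19/8: comparison with the harmonic series Σ 1/n shows the series diverges.

(19/8, 29/8]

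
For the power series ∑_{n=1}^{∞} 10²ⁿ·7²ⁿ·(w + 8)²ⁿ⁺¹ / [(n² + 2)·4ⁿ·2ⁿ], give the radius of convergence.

R = √2/35

By the ratio test, |a_{n+1}/a_n| = [(n² + 2)/((n+1)² + 2)] · 100·49/(4·2) → 1225/2.
Successive powers of (w + 8) differ by 2, so the series converges when |w + 8|² · 1225/2 < 1, i.e. |w + 8| < √(2/1225). So R = √2/35.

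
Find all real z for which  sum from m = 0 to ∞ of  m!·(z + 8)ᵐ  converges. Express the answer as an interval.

{-8}

By the ratio test, |a_{m+1}/a_m| = (m+1) → ∞.
The terms grow without bound for any (z + 8) ≠ 0, so R = 0 (convergence only at z = -8).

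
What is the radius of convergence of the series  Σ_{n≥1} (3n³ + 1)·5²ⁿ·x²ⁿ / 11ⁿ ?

R = √11/5

The ratio of consecutive coefficients is [(3(n+1)³ + 1)/(3n³ + 1)] · 25/11 → 25/11.
Writing y = x², the series in y has radius 11/25, so |x| < √(11/25) and R = √11/5.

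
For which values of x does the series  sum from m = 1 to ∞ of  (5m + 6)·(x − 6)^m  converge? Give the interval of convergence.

The ratio of consecutive coefficients is (5(m+1) + 6)/(5m + 6) → 1.
So the series converges when |x − 6| < 1 and diverges when |x − 6| > 1; R = 1.
Endpoint x = 7: the terms do not tend to 0, so the series diverges.
When x = 5, the m-th term does not approach 0; divergence by the term test.

(5, 7)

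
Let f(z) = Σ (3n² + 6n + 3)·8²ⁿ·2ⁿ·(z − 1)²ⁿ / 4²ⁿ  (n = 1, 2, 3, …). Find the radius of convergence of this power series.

Ratio test: |a_{n+1}/a_n| = [(3(n+1)² + 6(n+1) + 3)/(3n² + 6n + 3)] · 64·2/16 → 8 as n → ∞.
Writing y = (z − 1)², the series in y has radius 1/8, so |z − 1| < √(1/8) and R = √2/4.

R = √2/4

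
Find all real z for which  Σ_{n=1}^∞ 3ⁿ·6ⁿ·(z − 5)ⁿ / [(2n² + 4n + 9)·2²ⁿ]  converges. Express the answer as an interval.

The ratio of consecutive coefficients is [(2n² + 4n + 9)/(2(n+1)² + 4(n+1) + 9)] · 3·6/4 → 9/2.
Convergence for |z − 5| · 9/2 < 1, i.e. |z − 5| < 2/9. So R = 2/9.
Endpoint z = 47/9: absolute convergence follows by limit comparison with Σ 1/n².
At z = 43/9: the terms are on the order of 1/n², so the series converges absolutely by comparison with the p-series (p = 2 > 1).

[43/9, 47/9]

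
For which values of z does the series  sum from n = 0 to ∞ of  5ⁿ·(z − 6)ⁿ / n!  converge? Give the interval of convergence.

(−∞, ∞)

Ratio test: |a_{n+1}/a_n| = 5 · 1/(n+1) → 0 as n → ∞.
Since the limit is 0 < 1 for every z, the series converges on all of ℝ and R = ∞.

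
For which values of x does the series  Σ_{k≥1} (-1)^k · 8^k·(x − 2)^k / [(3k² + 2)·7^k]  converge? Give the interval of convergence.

[9/8, 23/8]

Apply the ratio test: |a_{k+1}| / |a_k| = [(3k² + 2)/(3(k+1)² + 2)] · 8/7, which tends to 8/7 as k → ∞.
Convergence for |x − 2| · 8/7 < 1, i.e. |x − 2| < 7/8. So R = 7/8.
Endpoint x = 23/8: the terms are on the order of 1/k², so the series converges absolutely by comparison with the p-series (p = 2 > 1).
Endpoint x = 9/8: the series is dominated by a constant times Σ 1/k², which converges (p = 2 > 1).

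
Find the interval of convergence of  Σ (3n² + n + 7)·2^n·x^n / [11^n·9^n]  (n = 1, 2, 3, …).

(-99/2, 99/2)

Ratio test: |a_{n+1}/a_n| = [(3(n+1)² + (n+1) + 7)/(3n² + n + 7)] · 2/(11·9) → 2/99 as n → ∞.
Hence the series converges for |x| < 1/(2/99) = 99/2, so the radius of convergence is 99/2.
When x = 99/2, the terms have absolute value of order n², which does not tend to 0, so the series diverges by the divergence test.
Check x = -99/2: the n-th term does not approach 0; divergence by the term test.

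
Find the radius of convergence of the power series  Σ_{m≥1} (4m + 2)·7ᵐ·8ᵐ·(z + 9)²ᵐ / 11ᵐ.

R = √154/28

Ratio test: |a_{m+1}/a_m| = [(4(m+1) + 2)/(4m + 2)] · 7·8/11 → 56/11 as m → ∞.
Writing y = (z + 9)², the series in y has radius 11/56, so |z + 9| < √(11/56) and R = √154/28.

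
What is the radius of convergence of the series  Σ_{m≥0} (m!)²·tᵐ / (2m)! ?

R = 4

Apply the ratio test: |a_{m+1}| / |a_m| = (m+1)²/[(2m+1)·(2m+2)], which tends to 1/4 as m → ∞.
The series converges when 1/4 · |t| < 1, giving R = 4.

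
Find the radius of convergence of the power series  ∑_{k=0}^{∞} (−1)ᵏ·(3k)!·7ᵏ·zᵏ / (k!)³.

R = 1/189

Ratio test: |a_{k+1}/a_k| = (3k+1)·(3k+2)·(3k+3)/(k+1)³ · 7 → 189 as k → ∞.
Hence the series converges for |z| < 1/(189) = 1/189, so the radius of convergence is 1/189.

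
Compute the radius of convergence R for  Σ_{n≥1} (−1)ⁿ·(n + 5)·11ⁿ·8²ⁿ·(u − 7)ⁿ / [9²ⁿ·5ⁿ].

R = 405/704

The ratio of consecutive coefficients is [((n+1) + 5)/(n + 5)] · 11·64/(81·5) → 704/405.
Thus R = 1/(704/405) = 405/704.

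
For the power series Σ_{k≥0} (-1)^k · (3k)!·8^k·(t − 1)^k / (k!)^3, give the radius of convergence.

Ratio test: |a_{k+1}/a_k| = (3k+1)·(3k+2)·(3k+3)/(k+1)³ · 8 → 216 as k → ∞.
Hence the series converges for |t − 1| < 1/(216) = 1/216, so the radius of convergence is 1/216.

R = 1/216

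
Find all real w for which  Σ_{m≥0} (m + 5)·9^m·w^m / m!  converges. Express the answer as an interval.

(−∞, ∞)

Ratio test: |a_{m+1}/a_m| = ((m+1) + 5)/(m + 5) · 9 · 1/(m+1) → 0 as m → ∞.
Since the limit is 0 < 1 for every w, the series converges on all of ℝ and R = ∞.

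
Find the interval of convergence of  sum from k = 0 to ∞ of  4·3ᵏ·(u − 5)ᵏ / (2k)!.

(−∞, ∞)

Apply the ratio test: |a_{k+1}| / |a_k| = 4/4 · 3 · 1/[(2k+1)·(2k+2)], which tends to 0 as k → ∞.
The ratio tends to 0 regardless of u, hence R = ∞.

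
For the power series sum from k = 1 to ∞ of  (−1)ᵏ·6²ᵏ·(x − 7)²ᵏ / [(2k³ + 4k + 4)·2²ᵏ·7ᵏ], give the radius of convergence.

R = √7/3

Apply the ratio test: |a_{k+1}| / |a_k| = [(2k³ + 4k + 4)/(2(k+1)³ + 4(k+1) + 4)] · 36/(4·7), which tends to 9/7 as k → ∞.
Writing y = (x − 7)², the series in y has radius 7/9, so |x − 7| < √(7/9) and R = √7/3.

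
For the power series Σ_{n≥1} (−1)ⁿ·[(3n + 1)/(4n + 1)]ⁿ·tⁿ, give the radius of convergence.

R = 4/3

Applying the root test, |a_n|^(1/n) = (3n + 1)/(4n + 1) → 3/4.
Hence the series converges for |t| < 1/(3/4) = 4/3, so the radius of convergence is 4/3.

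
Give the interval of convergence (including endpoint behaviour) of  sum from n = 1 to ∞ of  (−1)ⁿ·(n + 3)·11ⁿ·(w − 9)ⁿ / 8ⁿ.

(91/11, 107/11)

Apply the ratio test: |a_{n+1}| / |a_n| = [((n+1) + 3)/(n + 3)] · 11/8, which tends to 11/8 as n → ∞.
Hence the series converges for |w − 9| < 1/(11/8) = 8/11, so the radius of convergence is 8/11.
When w = 107/11, the n-th term does not approach 0; divergence by the term test.
Endpoint w = 91/11: the terms do not tend to 0, so the series diverges.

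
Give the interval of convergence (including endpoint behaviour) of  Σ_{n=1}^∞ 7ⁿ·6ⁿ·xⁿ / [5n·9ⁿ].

[-3/14, 3/14)

Ratio test: |a_{n+1}/a_n| = [5n/5(n+1)] · 7·6/9 → 14/3 as n → ∞.
Convergence for |x| · 14/3 < 1, i.e. |x| < 3/14. So R = 3/14.
At x = 3/14: the terms behave like c/n; limit comparison with the harmonic series gives divergence.
At x = -3/14: an alternating series whose terms decrease to 0 in absolute value, so it converges by the Leibniz criterion.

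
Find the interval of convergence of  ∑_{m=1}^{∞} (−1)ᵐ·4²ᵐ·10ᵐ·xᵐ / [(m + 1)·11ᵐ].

(-11/160, 11/160]

The ratio of consecutive coefficients is [(m + 1)/((m+1) + 1)] · 16·10/11 → 160/11.
Hence the series converges for |x| < 1/(160/11) = 11/160, so the radius of convergence is 11/160.
Endpoint x = 11/160: convergence follows from the alternating series test (terms decrease monotonically to 0).
At x = -11/160: the terms behave like c/m; limit comparison with the harmonic series gives divergence.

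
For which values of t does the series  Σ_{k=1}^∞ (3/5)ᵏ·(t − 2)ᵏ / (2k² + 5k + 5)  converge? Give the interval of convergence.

[1/3, 11/3]

The ratio of consecutive coefficients is [(2k² + 5k + 5)/(2(k+1)² + 5(k+1) + 5)] · 3/5 → 3/5.
The series converges when 3/5 · |t − 2| < 1, giving R = 5/3.
When t = 11/3, the terms are on the order of 1/k², so the series converges absolutely by comparison with the p-series (p = 2 > 1).
At t = 1/3: the series is dominated by a constant times Σ 1/k², which converges (p = 2 > 1).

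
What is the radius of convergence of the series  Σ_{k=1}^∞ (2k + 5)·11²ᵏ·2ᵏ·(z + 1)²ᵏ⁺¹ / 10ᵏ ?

Apply the ratio test: |a_{k+1}| / |a_k| = [(2(k+1) + 5)/(2k + 5)] · 121·2/10, which tends to 121/5 as k → ∞.
Writing y = (z + 1)², the series in y has radius 5/121, so |z + 1| < √(5/121) and R = √5/11.

R = √5/11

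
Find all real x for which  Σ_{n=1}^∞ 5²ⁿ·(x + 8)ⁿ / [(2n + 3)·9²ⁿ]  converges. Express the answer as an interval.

By the ratio test, |a_{n+1}/a_n| = [(2n + 3)/(2(n+1) + 3)] · 25/81 → 25/81.
Hence the series converges for |x + 8| < 1/(25/81) = 81/25, so the radius of convergence is 81/25.
Endpoint x = -119/25: comparison with the harmonic series Σ 1/n shows the series diverges.
At x = -281/25: the terms alternate in sign and decrease monotonically to 0 in absolute value (size ~ c/n), so the alternating series test gives convergence.

[-281/25, -119/25)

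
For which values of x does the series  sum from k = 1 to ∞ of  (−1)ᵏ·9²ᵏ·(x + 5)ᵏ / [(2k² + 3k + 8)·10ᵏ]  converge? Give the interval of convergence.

[-415/81, -395/81]

The ratio of consecutive coefficients is [(2k² + 3k + 8)/(2(k+1)² + 3(k+1) + 8)] · 81/10 → 81/10.
Hence the series converges for |x + 5| < 1/(81/10) = 10/81, so the radius of convergence is 10/81.
Endpoint x = -395/81: the series is dominated by a constant times Σ 1/k², which converges (p = 2 > 1).
Check x = -415/81: absolute convergence follows by limit comparison with Σ 1/k².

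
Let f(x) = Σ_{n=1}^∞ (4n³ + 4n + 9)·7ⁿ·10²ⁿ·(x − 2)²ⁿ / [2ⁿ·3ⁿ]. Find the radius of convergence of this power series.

R = √42/70

Ratio test: |a_{n+1}/a_n| = [(4(n+1)³ + 4(n+1) + 9)/(4n³ + 4n + 9)] · 7·100/(2·3) → 350/3 as n → ∞.
Since the exponent of (x − 2) increases by 2 each term, convergence requires |x − 2|² < 3/350, hence R = √42/70.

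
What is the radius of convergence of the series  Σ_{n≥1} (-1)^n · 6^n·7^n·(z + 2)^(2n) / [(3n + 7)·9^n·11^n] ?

R = √462/14

Ratio test: |a_{n+1}/a_n| = [(3n + 7)/(3(n+1) + 7)] · 6·7/(9·11) → 14/33 as n → ∞.
Since the exponent of (z + 2) increases by 2 each term, convergence requires |z + 2|² < 33/14, hence R = √462/14.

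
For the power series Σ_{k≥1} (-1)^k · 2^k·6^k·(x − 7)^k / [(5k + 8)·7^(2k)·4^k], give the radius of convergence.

R = 49/3

Ratio test: |a_{k+1}/a_k| = [(5k + 8)/(5(k+1) + 8)] · 2·6/(49·4) → 3/49 as k → ∞.
The series converges when 3/49 · |x − 7| < 1, giving R = 49/3.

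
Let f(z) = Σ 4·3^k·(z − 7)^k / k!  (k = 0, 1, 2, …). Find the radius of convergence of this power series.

R = ∞

Apply the ratio test: |a_{k+1}| / |a_k| = 4/4 · 3 · 1/(k+1), which tends to 0 as k → ∞.
The limit is 0, so the series converges for all z; R = ∞.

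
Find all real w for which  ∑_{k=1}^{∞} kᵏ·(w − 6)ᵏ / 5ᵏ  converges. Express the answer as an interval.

{6}

By the Cauchy root test, |a_k|^(1/k) = k/5 → ∞.
Since the k-th root of |a_k| is unbounded, the series converges only at w = 6; R = 0.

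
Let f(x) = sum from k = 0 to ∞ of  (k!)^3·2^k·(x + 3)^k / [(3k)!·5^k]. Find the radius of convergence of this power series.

The ratio of consecutive coefficients is (k+1)³/[(3k+1)·(3k+2)·(3k+3)] · 2/5 → 2/135.
The series converges when 2/135 · |x + 3| < 1, giving R = 135/2.

R = 135/2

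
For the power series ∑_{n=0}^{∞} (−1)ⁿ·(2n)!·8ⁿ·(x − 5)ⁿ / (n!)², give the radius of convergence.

R = 1/32

Ratio test: |a_{n+1}/a_n| = (2n+1)·(2n+2)/(n+1)² · 8 → 32 as n → ∞.
Convergence for |x − 5| · 32 < 1, i.e. |x − 5| < 1/32. So R = 1/32.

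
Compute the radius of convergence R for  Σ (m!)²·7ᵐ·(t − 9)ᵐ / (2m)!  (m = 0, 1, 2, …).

R = 4/7

The ratio of consecutive coefficients is (m+1)²/[(2m+1)·(2m+2)] · 7 → 7/4.
Hence the series converges for |t − 9| < 1/(7/4) = 4/7, so the radius of convergence is 4/7.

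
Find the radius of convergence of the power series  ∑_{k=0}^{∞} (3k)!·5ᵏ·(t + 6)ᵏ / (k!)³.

The ratio of consecutive coefficients is (3k+1)·(3k+2)·(3k+3)/(k+1)³ · 5 → 135.
Thus R = 1/(135) = 1/135.

R = 1/135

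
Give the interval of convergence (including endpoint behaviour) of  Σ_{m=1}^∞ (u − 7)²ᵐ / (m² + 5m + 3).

Ratio test: |a_{m+1}/a_m| = (m² + 5m + 3)/((m+1)² + 5(m+1) + 3) → 1 as m → ∞.
Successive powers of (u − 7) differ by 2, so the series converges when |u − 7|² · 1 < 1, i.e. |u − 7| < √(1) = 1. So R = 1.
Check u = 8: the series is dominated by a constant times Σ 1/m², which converges (p = 2 > 1).
Endpoint u = 6: absolute convergence follows by limit comparison with Σ 1/m².

[6, 8]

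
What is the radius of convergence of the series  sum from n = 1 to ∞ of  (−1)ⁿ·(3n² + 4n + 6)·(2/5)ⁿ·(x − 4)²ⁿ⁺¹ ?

The ratio of consecutive coefficients is [(3(n+1)² + 4(n+1) + 6)/(3n² + 4n + 6)] · 2/5 → 2/5.
Since the exponent of (x − 4) increases by 2 each term, convergence requires |x − 4|² < 5/2, hence R = √10/2.

R = √10/2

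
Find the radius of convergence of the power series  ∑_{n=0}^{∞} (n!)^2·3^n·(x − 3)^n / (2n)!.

By the ratio test, |a_{n+1}/a_n| = (n+1)²/[(2n+1)·(2n+2)] · 3 → 3/4.
Convergence for |x − 3| · 3/4 < 1, i.e. |x − 3| < 4/3. So R = 4/3.

R = 4/3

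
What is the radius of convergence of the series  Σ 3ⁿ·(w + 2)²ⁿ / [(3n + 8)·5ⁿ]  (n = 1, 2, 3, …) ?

R = √15/3

Apply the ratio test: |a_{n+1}| / |a_n| = [(3n + 8)/(3(n+1) + 8)] · 3/5, which tends to 3/5 as n → ∞.
Successive powers of (w + 2) differ by 2, so the series converges when |w + 2|² · 3/5 < 1, i.e. |w + 2| < √(5/3). So R = √15/3.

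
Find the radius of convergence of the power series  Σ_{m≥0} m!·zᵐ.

The ratio of consecutive coefficients is (m+1) → ∞.
Since the ratio → ∞, the series diverges for every z ≠ 0, and R = 0.

R = 0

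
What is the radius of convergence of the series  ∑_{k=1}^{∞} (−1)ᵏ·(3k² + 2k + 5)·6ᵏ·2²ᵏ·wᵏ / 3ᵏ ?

R = 1/8

The ratio of consecutive coefficients is [(3(k+1)² + 2(k+1) + 5)/(3k² + 2k + 5)] · 6·4/3 → 8.
Thus R = 1/(8) = 1/8.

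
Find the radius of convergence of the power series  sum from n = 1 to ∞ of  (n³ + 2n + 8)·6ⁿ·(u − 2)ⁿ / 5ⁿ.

R = 5/6

By the ratio test, |a_{n+1}/a_n| = [((n+1)³ + 2(n+1) + 8)/(n³ + 2n + 8)] · 6/5 → 6/5.
The series converges when 6/5 · |u − 2| < 1, giving R = 5/6.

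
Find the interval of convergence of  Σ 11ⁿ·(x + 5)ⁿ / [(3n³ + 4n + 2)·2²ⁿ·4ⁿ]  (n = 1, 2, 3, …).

By the ratio test, |a_{n+1}/a_n| = [(3n³ + 4n + 2)/(3(n+1)³ + 4(n+1) + 2)] · 11/(4·4) → 11/16.
Thus R = 1/(11/16) = 16/11.
At x = -39/11: absolute convergence follows by limit comparison with Σ 1/n³.
Endpoint x = -71/11: the series is dominated by a constant times Σ 1/n³, which converges (p = 3 > 1).

[-71/11, -39/11]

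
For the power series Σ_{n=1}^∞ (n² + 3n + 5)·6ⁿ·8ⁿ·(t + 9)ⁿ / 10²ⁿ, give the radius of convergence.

R = 25/12

The ratio of consecutive coefficients is [((n+1)² + 3(n+1) + 5)/(n² + 3n + 5)] · 6·8/100 → 12/25.
Thus R = 1/(12/25) = 25/12.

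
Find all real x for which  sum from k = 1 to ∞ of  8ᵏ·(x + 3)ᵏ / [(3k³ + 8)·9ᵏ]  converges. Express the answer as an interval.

[-33/8, -15/8]

Apply the ratio test: |a_{k+1}| / |a_k| = [(3k³ + 8)/(3(k+1)³ + 8)] · 8/9, which tends to 8/9 as k → ∞.
Hence the series converges for |x + 3| < 1/(8/9) = 9/8, so the radius of convergence is 9/8.
Endpoint x = -15/8: absolute convergence follows by limit comparison with Σ 1/k³.
Check x = -33/8: the series is dominated by a constant times Σ 1/k³, which converges (p = 3 > 1).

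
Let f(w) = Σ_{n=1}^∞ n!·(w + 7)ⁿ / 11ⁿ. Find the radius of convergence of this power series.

R = 0

By the ratio test, |a_{n+1}/a_n| = (n+1) · 1/11 → ∞.
Since the ratio → ∞, the series diverges for every w ≠ -7, and R = 0.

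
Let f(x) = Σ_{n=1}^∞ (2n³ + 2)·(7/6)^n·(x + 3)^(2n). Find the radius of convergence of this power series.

By the ratio test, |a_{n+1}/a_n| = [(2(n+1)³ + 2)/(2n³ + 2)] · 7/6 → 7/6.
Successive powers of (x + 3) differ by 2, so the series converges when |x + 3|² · 7/6 < 1, i.e. |x + 3| < √(6/7). So R = √42/7.

R = √42/7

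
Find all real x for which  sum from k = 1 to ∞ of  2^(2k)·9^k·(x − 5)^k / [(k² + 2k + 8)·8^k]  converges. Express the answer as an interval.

Apply the ratio test: |a_{k+1}| / |a_k| = [(k² + 2k + 8)/((k+1)² + 2(k+1) + 8)] · 4·9/8, which tends to 9/2 as k → ∞.
Thus R = 1/(9/2) = 2/9.
Check x = 47/9: the series is dominated by a constant times Σ 1/k², which converges (p = 2 > 1).
Check x = 43/9: the terms are on the order of 1/k², so the series converges absolutely by comparison with the p-series (p = 2 > 1).

[43/9, 47/9]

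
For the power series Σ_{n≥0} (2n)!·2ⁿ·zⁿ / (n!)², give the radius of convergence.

R = 1/8

Apply the ratio test: |a_{n+1}| / |a_n| = (2n+1)·(2n+2)/(n+1)² · 2, which tends to 8 as n → ∞.
Convergence for |z| · 8 < 1, i.e. |z| < 1/8. So R = 1/8.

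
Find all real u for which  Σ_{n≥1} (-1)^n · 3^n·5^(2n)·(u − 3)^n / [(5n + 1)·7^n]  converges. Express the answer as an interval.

(218/75, 232/75]

By the ratio test, |a_{n+1}/a_n| = [(5n + 1)/(5(n+1) + 1)] · 3·25/7 → 75/7.
The series converges when 75/7 · |u − 3| < 1, giving R = 7/75.
Endpoint u = 232/75: convergence follows from the alternating series test (terms decrease monotonically to 0).
When u = 218/75, comparison with the harmonic series Σ 1/n shows the series diverges.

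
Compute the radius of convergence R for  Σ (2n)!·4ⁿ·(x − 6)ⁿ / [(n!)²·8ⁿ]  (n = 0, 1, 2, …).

R = 1/2

Apply the ratio test: |a_{n+1}| / |a_n| = (2n+1)·(2n+2)/(n+1)² · 4/8, which tends to 2 as n → ∞.
Convergence for |x − 6| · 2 < 1, i.e. |x − 6| < 1/2. So R = 1/2.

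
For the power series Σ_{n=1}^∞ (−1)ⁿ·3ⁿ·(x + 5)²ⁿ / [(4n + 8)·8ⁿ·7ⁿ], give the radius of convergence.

R = 2√42/3

By the ratio test, |a_{n+1}/a_n| = [(4n + 8)/(4(n+1) + 8)] · 3/(8·7) → 3/56.
Writing y = (x + 5)², the series in y has radius 56/3, so |x + 5| < √(56/3) and R = 2√42/3.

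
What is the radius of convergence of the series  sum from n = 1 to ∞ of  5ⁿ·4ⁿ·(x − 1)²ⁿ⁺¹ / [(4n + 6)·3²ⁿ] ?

R = 3√5/10

By the ratio test, |a_{n+1}/a_n| = [(4n + 6)/(4(n+1) + 6)] · 5·4/9 → 20/9.
Writing y = (x − 1)², the series in y has radius 9/20, so |x − 1| < √(9/20) and R = 3√5/10.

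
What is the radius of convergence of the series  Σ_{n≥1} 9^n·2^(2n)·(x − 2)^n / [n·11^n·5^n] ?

R = 55/36

Ratio test: |a_{n+1}/a_n| = [n/(n+1)] · 9·4/(11·5) → 36/55 as n → ∞.
Convergence for |x − 2| · 36/55 < 1, i.e. |x − 2| < 55/36. So R = 55/36.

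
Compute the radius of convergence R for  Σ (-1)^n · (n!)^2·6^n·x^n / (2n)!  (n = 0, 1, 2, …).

The ratio of consecutive coefficients is (n+1)²/[(2n+1)·(2n+2)] · 6 → 3/2.
Thus R = 1/(3/2) = 2/3.

R = 2/3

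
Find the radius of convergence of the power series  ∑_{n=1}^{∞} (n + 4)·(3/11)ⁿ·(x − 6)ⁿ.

R = 11/3

By the ratio test, |a_{n+1}/a_n| = [((n+1) + 4)/(n + 4)] · 3/11 → 3/11.
Thus R = 1/(3/11) = 11/3.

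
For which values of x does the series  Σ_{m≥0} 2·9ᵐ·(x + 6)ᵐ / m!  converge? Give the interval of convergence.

(−∞, ∞)

The ratio of consecutive coefficients is 2/2 · 9 · 1/(m+1) → 0.
The ratio tends to 0 regardless of x, hence R = ∞.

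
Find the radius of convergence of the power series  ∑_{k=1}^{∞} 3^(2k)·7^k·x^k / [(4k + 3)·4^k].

R = 4/63

Apply the ratio test: |a_{k+1}| / |a_k| = [(4k + 3)/(4(k+1) + 3)] · 9·7/4, which tends to 63/4 as k → ∞.
Thus R = 1/(63/4) = 4/63.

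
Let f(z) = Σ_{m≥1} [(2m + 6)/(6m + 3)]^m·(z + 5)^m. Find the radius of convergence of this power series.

By the Cauchy root test, |a_m|^(1/m) = (2m + 6)/(6m + 3) → 1/3.
Thus R = 1/(1/3) = 3.

R = 3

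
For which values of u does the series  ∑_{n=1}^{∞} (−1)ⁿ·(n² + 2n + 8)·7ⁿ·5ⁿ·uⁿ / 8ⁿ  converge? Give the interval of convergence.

The ratio of consecutive coefficients is [((n+1)² + 2(n+1) + 8)/(n² + 2n + 8)] · 7·5/8 → 35/8.
Thus R = 1/(35/8) = 8/35.
Endpoint u = 8/35: the n-th term does not approach 0; divergence by the term test.
Endpoint u = -8/35: the n-th term does not approach 0; divergence by the term test.

(-8/35, 8/35)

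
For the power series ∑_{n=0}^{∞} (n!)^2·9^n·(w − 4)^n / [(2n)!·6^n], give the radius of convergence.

R = 8/3

Ratio test: |a_{n+1}/a_n| = (n+1)²/[(2n+1)·(2n+2)] · 9/6 → 3/8 as n → ∞.
Thus R = 1/(3/8) = 8/3.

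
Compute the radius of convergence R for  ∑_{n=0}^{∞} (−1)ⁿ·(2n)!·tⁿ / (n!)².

Ratio test: |a_{n+1}/a_n| = (2n+1)·(2n+2)/(n+1)² → 4 as n → ∞.
The series converges when 4 · |t| < 1, giving R = 1/4.

R = 1/4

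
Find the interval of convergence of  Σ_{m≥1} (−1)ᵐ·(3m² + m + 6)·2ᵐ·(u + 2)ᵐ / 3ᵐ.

The ratio of consecutive coefficients is [(3(m+1)² + (m+1) + 6)/(3m² + m + 6)] · 2/3 → 2/3.
Convergence for |u + 2| · 2/3 < 1, i.e. |u + 2| < 3/2. So R = 3/2.
Endpoint u = -1/2: the terms have absolute value of order m², which does not tend to 0, so the series diverges by the divergence test.
Check u = -7/2: the terms have absolute value of order m², which does not tend to 0, so the series diverges by the divergence test.

(-7/2, -1/2)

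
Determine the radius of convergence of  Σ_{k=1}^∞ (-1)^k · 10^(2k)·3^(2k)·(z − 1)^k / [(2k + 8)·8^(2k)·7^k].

R = 112/225

By the ratio test, |a_{k+1}/a_k| = [(2k + 8)/(2(k+1) + 8)] · 100·9/(64·7) → 225/112.
Hence the series converges for |z − 1| < 1/(225/112) = 112/225, so the radius of convergence is 112/225.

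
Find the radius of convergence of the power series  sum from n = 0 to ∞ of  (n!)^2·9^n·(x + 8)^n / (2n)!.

The ratio of consecutive coefficients is (n+1)²/[(2n+1)·(2n+2)] · 9 → 9/4.
The series converges when 9/4 · |x + 8| < 1, giving R = 4/9.

R = 4/9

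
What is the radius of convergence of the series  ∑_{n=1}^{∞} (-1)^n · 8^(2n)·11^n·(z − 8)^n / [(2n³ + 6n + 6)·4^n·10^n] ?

R = 5/88

By the ratio test, |a_{n+1}/a_n| = [(2n³ + 6n + 6)/(2(n+1)³ + 6(n+1) + 6)] · 64·11/(4·10) → 88/5.
Convergence for |z − 8| · 88/5 < 1, i.e. |z − 8| < 5/88. So R = 5/88.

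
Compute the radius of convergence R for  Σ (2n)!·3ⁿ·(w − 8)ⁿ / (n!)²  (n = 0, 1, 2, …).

Apply the ratio test: |a_{n+1}| / |a_n| = (2n+1)·(2n+2)/(n+1)² · 3, which tends to 12 as n → ∞.
Thus R = 1/(12) = 1/12.

R = 1/12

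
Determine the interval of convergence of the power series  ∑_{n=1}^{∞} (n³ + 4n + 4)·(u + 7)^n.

(-8, -6)

Apply the ratio test: |a_{n+1}| / |a_n| = ((n+1)³ + 4(n+1) + 4)/(n³ + 4n + 4), which tends to 1 as n → ∞.
So the series converges when |u + 7| < 1 and diverges when |u + 7| > 1; R = 1.
Check u = -6: the n-th term does not approach 0; divergence by the term test.
Endpoint u = -8: the terms do not tend to 0, so the series diverges.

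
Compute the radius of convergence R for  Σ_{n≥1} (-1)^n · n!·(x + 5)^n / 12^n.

Ratio test: |a_{n+1}/a_n| = (n+1) · 1/12 → ∞ as n → ∞.
The terms grow without bound for any (x + 5) ≠ 0, so R = 0 (convergence only at x = -5).

R = 0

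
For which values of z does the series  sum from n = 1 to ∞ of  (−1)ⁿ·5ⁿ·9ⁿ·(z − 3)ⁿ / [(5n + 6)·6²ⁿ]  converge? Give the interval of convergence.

(11/5, 19/5]

By the ratio test, |a_{n+1}/a_n| = [(5n + 6)/(5(n+1) + 6)] · 5·9/36 → 5/4.
The series converges when 5/4 · |z − 3| < 1, giving R = 4/5.
When z = 19/5, convergence follows from the alternating series test (terms decrease monotonically to 0).
When z = 11/5, the terms behave like c/n; limit comparison with the harmonic series gives divergence.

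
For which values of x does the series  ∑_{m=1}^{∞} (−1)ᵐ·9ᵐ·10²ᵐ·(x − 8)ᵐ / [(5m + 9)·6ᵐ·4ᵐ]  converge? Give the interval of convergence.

(598/75, 602/75]

Ratio test: |a_{m+1}/a_m| = [(5m + 9)/(5(m+1) + 9)] · 9·100/(6·4) → 75/2 as m → ∞.
Hence the series converges for |x − 8| < 1/(75/2) = 2/75, so the radius of convergence is 2/75.
Endpoint x = 602/75: an alternating series whose terms decrease to 0 in absolute value, so it converges by the Leibniz criterion.
At x = 598/75: the terms behave like c/m; limit comparison with the harmonic series gives divergence.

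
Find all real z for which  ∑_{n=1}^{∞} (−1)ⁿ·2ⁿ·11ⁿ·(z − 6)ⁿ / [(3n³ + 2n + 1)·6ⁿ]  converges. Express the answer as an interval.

[63/11, 69/11]

Ratio test: |a_{n+1}/a_n| = [(3n³ + 2n + 1)/(3(n+1)³ + 2(n+1) + 1)] · 2·11/6 → 11/3 as n → ∞.
Thus R = 1/(11/3) = 3/11.
Check z = 69/11: absolute convergence follows by limit comparison with Σ 1/n³.
At z = 63/11: the series is dominated by a constant times Σ 1/n³, which converges (p = 3 > 1).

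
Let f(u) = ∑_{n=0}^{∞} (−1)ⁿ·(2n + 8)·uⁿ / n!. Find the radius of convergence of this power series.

R = ∞

Apply the ratio test: |a_{n+1}| / |a_n| = (2(n+1) + 8)/(2n + 8) · 1/(n+1), which tends to 0 as n → ∞.
Since the limit is 0 < 1 for every u, the series converges on all of ℝ and R = ∞.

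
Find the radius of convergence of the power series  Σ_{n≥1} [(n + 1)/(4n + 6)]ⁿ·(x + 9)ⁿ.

Root test: |a_n|^(1/n) = (n + 1)/(4n + 6) → 1/4.
Hence the series converges for |x + 9| < 1/(1/4) = 4, so the radius of convergence is 4.

R = 4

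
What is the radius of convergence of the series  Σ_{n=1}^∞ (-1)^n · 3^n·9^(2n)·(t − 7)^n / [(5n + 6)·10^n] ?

R = 10/243

Ratio test: |a_{n+1}/a_n| = [(5n + 6)/(5(n+1) + 6)] · 3·81/10 → 243/10 as n → ∞.
The series converges when 243/10 · |t − 7| < 1, giving R = 10/243.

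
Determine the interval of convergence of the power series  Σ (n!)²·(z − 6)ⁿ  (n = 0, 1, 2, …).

{6}

The ratio of consecutive coefficients is (n+1)² → ∞.
The terms grow without bound for any (z − 6) ≠ 0, so R = 0 (convergence only at z = 6).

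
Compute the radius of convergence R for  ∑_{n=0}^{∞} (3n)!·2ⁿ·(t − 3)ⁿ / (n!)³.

R = 1/54

The ratio of consecutive coefficients is (3n+1)·(3n+2)·(3n+3)/(n+1)³ · 2 → 54.
The series converges when 54 · |t − 3| < 1, giving R = 1/54.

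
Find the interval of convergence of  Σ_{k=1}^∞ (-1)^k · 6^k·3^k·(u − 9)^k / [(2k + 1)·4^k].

Apply the ratio test: |a_{k+1}| / |a_k| = [(2k + 1)/(2(k+1) + 1)] · 6·3/4, which tends to 9/2 as k → ∞.
Convergence for |u − 9| · 9/2 < 1, i.e. |u − 9| < 2/9. So R = 2/9.
At u = 83/9: convergence follows from the alternating series test (terms decrease monotonically to 0).
At u = 79/9: the terms are asymptotic to a nonzero constant times 1/k, so the series diverges by limit comparison with Σ 1/k.

(79/9, 83/9]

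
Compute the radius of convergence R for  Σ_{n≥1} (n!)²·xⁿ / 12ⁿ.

R = 0

By the ratio test, |a_{n+1}/a_n| = (n+1)² · 1/12 → ∞.
The terms grow without bound for any x ≠ 0, so R = 0 (convergence only at x = 0).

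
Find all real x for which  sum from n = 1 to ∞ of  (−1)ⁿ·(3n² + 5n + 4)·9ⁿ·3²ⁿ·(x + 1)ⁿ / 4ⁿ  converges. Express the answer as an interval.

The ratio of consecutive coefficients is [(3(n+1)² + 5(n+1) + 4)/(3n² + 5n + 4)] · 9·9/4 → 81/4.
Convergence for |x + 1| · 81/4 < 1, i.e. |x + 1| < 4/81. So R = 4/81.
Check x = -77/81: the n-th term does not approach 0; divergence by the term test.
Endpoint x = -85/81: the terms have absolute value of order n², which does not tend to 0, so the series diverges by the divergence test.

(-85/81, -77/81)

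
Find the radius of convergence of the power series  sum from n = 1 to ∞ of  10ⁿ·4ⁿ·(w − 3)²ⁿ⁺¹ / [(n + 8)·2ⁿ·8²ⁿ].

Ratio test: |a_{n+1}/a_n| = [(n + 8)/((n+1) + 8)] · 10·4/(2·64) → 5/16 as n → ∞.
Writing y = (w − 3)², the series in y has radius 16/5, so |w − 3| < √(16/5) and R = 4√5/5.

R = 4√5/5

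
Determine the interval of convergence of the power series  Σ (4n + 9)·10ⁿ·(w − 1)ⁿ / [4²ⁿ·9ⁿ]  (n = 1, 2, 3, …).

Apply the ratio test: |a_{n+1}| / |a_n| = [(4(n+1) + 9)/(4n + 9)] · 10/(16·9), which tends to 5/72 as n → ∞.
The series converges when 5/72 · |w − 1| < 1, giving R = 72/5.
At w = 77/5: the n-th term does not approach 0; divergence by the term test.
At w = -67/5: the n-th term does not approach 0; divergence by the term test.

(-67/5, 77/5)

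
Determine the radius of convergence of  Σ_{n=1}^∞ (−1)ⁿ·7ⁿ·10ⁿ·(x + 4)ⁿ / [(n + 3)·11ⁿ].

The ratio of consecutive coefficients is [(n + 3)/((n+1) + 3)] · 7·10/11 → 70/11.
The series converges when 70/11 · |x + 4| < 1, giving R = 11/70.

R = 11/70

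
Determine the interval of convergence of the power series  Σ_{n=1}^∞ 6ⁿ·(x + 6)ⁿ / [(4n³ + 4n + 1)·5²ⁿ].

Apply the ratio test: |a_{n+1}| / |a_n| = [(4n³ + 4n + 1)/(4(n+1)³ + 4(n+1) + 1)] · 6/25, which tends to 6/25 as n → ∞.
Convergence for |x + 6| · 6/25 < 1, i.e. |x + 6| < 25/6. So R = 25/6.
Check x = -11/6: the terms are on the order of 1/n³, so the series converges absolutely by comparison with the p-series (p = 3 > 1).
When x = -61/6, the terms are on the order of 1/n³, so the series converges absolutely by comparison with the p-series (p = 3 > 1).

[-61/6, -11/6]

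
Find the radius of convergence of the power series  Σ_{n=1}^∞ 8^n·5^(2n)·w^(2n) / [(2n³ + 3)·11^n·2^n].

R = √11/10

Apply the ratio test: |a_{n+1}| / |a_n| = [(2n³ + 3)/(2(n+1)³ + 3)] · 8·25/(11·2), which tends to 100/11 as n → ∞.
Writing y = w², the series in y has radius 11/100, so |w| < √(11/100) and R = √11/10.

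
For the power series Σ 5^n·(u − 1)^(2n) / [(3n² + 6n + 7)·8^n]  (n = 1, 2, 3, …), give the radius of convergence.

By the ratio test, |a_{n+1}/a_n| = [(3n² + 6n + 7)/(3(n+1)² + 6(n+1) + 7)] · 5/8 → 5/8.
Successive powers of (u − 1) differ by 2, so the series converges when |u − 1|² · 5/8 < 1, i.e. |u − 1| < √(8/5). So R = 2√10/5.

R = 2√10/5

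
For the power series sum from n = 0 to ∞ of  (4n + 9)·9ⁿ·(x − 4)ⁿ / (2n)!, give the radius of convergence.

R = ∞

Apply the ratio test: |a_{n+1}| / |a_n| = (4(n+1) + 9)/(4n + 9) · 9 · 1/[(2n+1)·(2n+2)], which tends to 0 as n → ∞.
Since the limit is 0 < 1 for every x, the series converges on all of ℝ and R = ∞.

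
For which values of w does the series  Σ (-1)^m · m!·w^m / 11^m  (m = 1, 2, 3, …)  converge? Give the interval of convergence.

{0}

Apply the ratio test: |a_{m+1}| / |a_m| = (m+1) · 1/11, which tends to ∞ as m → ∞.
The terms grow without bound for any w ≠ 0, so R = 0 (convergence only at w = 0).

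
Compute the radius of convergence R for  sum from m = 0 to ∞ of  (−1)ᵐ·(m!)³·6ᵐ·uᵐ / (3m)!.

The ratio of consecutive coefficients is (m+1)³/[(3m+1)·(3m+2)·(3m+3)] · 6 → 2/9.
Thus R = 1/(2/9) = 9/2.

R = 9/2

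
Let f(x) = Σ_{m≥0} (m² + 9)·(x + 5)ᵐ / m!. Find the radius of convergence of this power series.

The ratio of consecutive coefficients is ((m+1)² + 9)/(m² + 9) · 1/(m+1) → 0.
The limit is 0, so the series converges for all x; R = ∞.

R = ∞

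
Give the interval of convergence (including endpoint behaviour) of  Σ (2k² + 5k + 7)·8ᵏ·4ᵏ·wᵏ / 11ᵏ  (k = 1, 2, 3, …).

(-11/32, 11/32)

Ratio test: |a_{k+1}/a_k| = [(2(k+1)² + 5(k+1) + 7)/(2k² + 5k + 7)] · 8·4/11 → 32/11 as k → ∞.
The series converges when 32/11 · |w| < 1, giving R = 11/32.
Endpoint w = 11/32: the terms have absolute value of order k², which does not tend to 0, so the series diverges by the divergence test.
At w = -11/32: the terms do not tend to 0, so the series diverges.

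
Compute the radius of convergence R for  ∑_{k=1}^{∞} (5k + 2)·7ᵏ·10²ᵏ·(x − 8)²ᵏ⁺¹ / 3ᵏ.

R = √21/70

Ratio test: |a_{k+1}/a_k| = [(5(k+1) + 2)/(5k + 2)] · 7·100/3 → 700/3 as k → ∞.
Writing y = (x − 8)², the series in y has radius 3/700, so |x − 8| < √(3/700) and R = √21/70.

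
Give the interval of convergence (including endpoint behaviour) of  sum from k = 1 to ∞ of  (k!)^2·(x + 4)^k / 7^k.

{-4}

The ratio of consecutive coefficients is (k+1)² · 1/7 → ∞.
Since the ratio → ∞, the series diverges for every x ≠ -4, and R = 0.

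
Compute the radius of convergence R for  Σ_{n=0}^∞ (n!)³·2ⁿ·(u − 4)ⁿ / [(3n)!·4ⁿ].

Apply the ratio test: |a_{n+1}| / |a_n| = (n+1)³/[(3n+1)·(3n+2)·(3n+3)] · 2/4, which tends to 1/54 as n → ∞.
Thus R = 1/(1/54) = 54.

R = 54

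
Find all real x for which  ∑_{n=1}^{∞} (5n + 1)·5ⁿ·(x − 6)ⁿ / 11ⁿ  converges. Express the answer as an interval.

The ratio of consecutive coefficients is [(5(n+1) + 1)/(5n + 1)] · 5/11 → 5/11.
Convergence for |x − 6| · 5/11 < 1, i.e. |x − 6| < 11/5. So R = 11/5.
Check x = 41/5: the n-th term does not approach 0; divergence by the term test.
Check x = 19/5: the terms have absolute value of order n, which does not tend to 0, so the series diverges by the divergence test.

(19/5, 41/5)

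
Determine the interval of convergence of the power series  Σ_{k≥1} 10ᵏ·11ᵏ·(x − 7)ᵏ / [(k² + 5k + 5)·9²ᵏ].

By the ratio test, |a_{k+1}/a_k| = [(k² + 5k + 5)/((k+1)² + 5(k+1) + 5)] · 10·11/81 → 110/81.
The series converges when 110/81 · |x − 7| < 1, giving R = 81/110.
At x = 851/110: absolute convergence follows by limit comparison with Σ 1/k².
Endpoint x = 689/110: absolute convergence follows by limit comparison with Σ 1/k².

[689/110, 851/110]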